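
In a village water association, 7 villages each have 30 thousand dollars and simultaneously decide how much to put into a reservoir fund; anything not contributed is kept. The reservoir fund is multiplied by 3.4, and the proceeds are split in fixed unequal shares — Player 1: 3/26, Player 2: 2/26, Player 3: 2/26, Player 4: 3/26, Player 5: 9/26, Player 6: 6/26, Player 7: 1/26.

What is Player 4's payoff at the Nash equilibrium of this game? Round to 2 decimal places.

41.77 thousand dollars

For player j, contributing a unit is worthwhile iff 3.4 × (j's share) ≥ 1, i.e. iff j's share is at least 0.2941.
Only Player 5 (9/26) clears that bar, contributing 30; the remaining 6 contribute 0. Total contributed: 30.
Player 4 keeps 30 and receives 3.4 × 30 × 3/26 = 11.77 from the reservoir fund, for a payoff of 41.77.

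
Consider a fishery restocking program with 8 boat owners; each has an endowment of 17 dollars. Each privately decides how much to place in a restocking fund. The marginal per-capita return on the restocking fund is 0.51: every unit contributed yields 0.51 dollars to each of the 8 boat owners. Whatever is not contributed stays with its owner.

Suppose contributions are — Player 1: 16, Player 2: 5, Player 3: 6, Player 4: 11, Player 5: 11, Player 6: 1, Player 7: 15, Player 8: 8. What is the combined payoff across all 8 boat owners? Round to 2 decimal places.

Total contributed: 16 + 5 + 6 + 11 + 11 + 1 + 15 + 8 = 73; total kept: 8 × 17 − 73 = 63.
The restocking fund pays out 0.51 × 8 × 73 = 297.84 in aggregate.
Group total = 63 + 297.84 = 360.84.

360.84 dollars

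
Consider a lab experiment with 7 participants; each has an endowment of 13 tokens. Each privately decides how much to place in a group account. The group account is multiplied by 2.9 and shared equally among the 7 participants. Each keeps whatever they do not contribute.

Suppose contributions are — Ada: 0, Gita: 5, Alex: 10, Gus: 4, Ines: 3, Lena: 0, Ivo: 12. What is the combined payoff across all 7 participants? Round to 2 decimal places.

155.60 tokens

Total contributed: 0 + 5 + 10 + 4 + 3 + 0 + 12 = 34; total kept: 7 × 13 − 34 = 57.
The group account pays out 2.9 × 34 = 98.60 in aggregate.
Group total = 57 + 98.60 = 155.60.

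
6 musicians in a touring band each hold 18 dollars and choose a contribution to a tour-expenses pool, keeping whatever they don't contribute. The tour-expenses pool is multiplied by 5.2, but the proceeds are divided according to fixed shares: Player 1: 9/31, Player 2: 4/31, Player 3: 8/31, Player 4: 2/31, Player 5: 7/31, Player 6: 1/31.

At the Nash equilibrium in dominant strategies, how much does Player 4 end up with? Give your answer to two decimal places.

36.12 dollars

For player j, contributing a unit is worthwhile iff 5.2 × (j's share) ≥ 1, i.e. iff j's share is at least 0.1923.
Player 1, Player 3 and Player 5 are above the threshold, contributing 18 each; the remaining 3 contribute 0. Total contributed: 54.
Player 4 keeps 18 and receives 5.2 × 54 × 2/31 = 18.12 from the tour-expenses pool, for a payoff of 36.12.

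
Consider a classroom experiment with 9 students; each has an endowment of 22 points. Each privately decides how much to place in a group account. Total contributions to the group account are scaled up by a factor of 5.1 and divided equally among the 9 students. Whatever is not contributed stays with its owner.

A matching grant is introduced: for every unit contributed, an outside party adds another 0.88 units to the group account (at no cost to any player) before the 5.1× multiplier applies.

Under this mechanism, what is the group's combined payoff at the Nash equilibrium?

With the mechanism, a contributed unit returns 5.1 × 1.88 / 9 = 1.0653 per unit of net cost to the contributor — now above 1 — so contributing fully is weakly dominant for every player.
At the Nash equilibrium everyone contributes 22. Group total payoff = 5.1 × 1.88 × 198 = 1898.42.

1898.42 points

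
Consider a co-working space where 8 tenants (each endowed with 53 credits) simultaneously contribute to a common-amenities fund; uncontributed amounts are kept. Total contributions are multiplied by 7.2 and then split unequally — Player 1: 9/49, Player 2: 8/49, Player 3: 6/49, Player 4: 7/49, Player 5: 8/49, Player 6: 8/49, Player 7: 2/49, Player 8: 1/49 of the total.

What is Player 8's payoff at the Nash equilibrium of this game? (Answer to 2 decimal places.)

91.94 credits

For player j, contributing a unit is worthwhile iff 7.2 × (j's share) ≥ 1, i.e. iff j's share is at least 0.1389.
The shares above 0.1389 belong to Player 1, Player 2, Player 4, Player 5 and Player 6, contributing 53 each; the remaining 3 contribute 0. Total contributed: 265.
Player 8 keeps 53 and receives 7.2 × 265 × 1/49 = 38.94 from the common-amenities fund, for a payoff of 91.94.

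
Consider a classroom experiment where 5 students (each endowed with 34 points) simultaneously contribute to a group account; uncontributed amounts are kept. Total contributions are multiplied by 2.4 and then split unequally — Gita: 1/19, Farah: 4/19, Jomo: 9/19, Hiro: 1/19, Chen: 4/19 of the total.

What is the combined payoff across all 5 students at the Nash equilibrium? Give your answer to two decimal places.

217.60 points

For player j, contributing a unit is worthwhile iff 2.4 × (j's share) ≥ 1, i.e. iff j's share is at least 0.4167.
Only Jomo (9/19) clears that bar, contributing 34; the remaining 4 contribute 0. Total contributed: 34.
The group account pays out 2.4 × 34 = 81.60 in total (split across the unequal shares, but the aggregate is all that matters for the group sum).
The 4 free-riders keep 34 each, adding 136. Group total = 136 + 81.60 = 217.60.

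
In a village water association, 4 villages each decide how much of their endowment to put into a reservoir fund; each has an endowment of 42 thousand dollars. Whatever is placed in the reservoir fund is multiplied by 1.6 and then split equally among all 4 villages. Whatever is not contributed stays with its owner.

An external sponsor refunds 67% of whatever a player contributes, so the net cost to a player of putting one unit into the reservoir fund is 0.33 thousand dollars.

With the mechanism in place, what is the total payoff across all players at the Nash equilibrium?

With the mechanism, a contributed unit returns (1.6/4) / 0.33 = 1.2121 per unit of net cost to the contributor — now above 1 — so contributing fully is weakly dominant for every player.
At the Nash equilibrium everyone contributes 42. Group total payoff = 4 × (42 × 0.67 + 1.6 × 42) = 381.36.

381.36 thousand dollars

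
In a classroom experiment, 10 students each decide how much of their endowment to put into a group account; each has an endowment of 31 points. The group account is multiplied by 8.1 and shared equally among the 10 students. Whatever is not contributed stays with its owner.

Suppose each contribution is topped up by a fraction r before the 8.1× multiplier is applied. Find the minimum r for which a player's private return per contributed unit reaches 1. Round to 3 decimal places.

With matching at rate r, one contributed unit becomes (1 + r) in the group account and returns 8.1 × (1 + r) / 10 to the contributor.
Setting this equal to 1: 1 + r = 10/8.1 = 1.2346.
So the minimum matching rate is r = 1.2346 − 1 = 0.235.

0.235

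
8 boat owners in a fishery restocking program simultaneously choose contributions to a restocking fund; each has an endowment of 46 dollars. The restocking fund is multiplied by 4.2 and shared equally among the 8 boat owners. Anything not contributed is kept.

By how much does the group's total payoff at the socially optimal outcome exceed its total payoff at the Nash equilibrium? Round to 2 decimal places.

1177.60 dollars

Each contributed unit returns 4.2/8 = 0.5250 to its contributor — below 1 — so contributing 0 is dominant for every player. At the Nash equilibrium everyone keeps their 46, and the group total is 8 × 46 = 368.
Each contributed unit returns 4.200 to the group as a whole (0.5250 to each of 8 players), which exceeds 1, so the social optimum is full contribution: group total = 4.200 × 368 = 1545.60.
Efficiency loss = 1545.60 − 368 = 1177.60.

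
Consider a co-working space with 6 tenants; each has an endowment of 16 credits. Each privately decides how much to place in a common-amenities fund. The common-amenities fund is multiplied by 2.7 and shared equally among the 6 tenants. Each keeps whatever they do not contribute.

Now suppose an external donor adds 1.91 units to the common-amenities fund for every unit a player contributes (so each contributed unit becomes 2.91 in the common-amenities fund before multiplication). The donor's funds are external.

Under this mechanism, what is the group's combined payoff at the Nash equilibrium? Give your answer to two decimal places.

With the mechanism, a contributed unit returns 2.7 × 2.91 / 6 = 1.3095 per unit of net cost to the contributor — now above 1 — so contributing fully is weakly dominant for every player.
So the Nash equilibrium is full contribution by all 6; the group earns 2.7 × 2.91 × 96 = 754.27.

754.27 credits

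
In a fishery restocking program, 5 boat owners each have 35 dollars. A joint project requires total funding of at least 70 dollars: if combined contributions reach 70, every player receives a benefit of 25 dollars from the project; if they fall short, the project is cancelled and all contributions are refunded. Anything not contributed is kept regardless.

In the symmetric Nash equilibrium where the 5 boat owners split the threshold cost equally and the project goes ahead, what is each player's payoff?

46 dollars

Equal share of the threshold: 70/5 = 14.
At this profile no one gains by cutting their contribution: any cut drops the total below 70, the project is cancelled, contributions are refunded, and the deviator ends with 35, which is less than 35 − 14 + 25 = 46. Contributing more than 14 just wastes the excess. So contributing exactly 14 is a best response.
Each player's payoff: 35 − 14 + 25 = 46.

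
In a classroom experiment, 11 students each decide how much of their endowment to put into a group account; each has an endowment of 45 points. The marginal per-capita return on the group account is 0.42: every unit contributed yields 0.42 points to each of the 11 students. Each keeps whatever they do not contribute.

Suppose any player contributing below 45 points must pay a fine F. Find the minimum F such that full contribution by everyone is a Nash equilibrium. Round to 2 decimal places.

26.10 points

Given the others contribute fully, the best deviation is to contribute 0 (any partial contribution still incurs the fine and gives up units whose private return 0.42 is below 1).
Deviating from 45 to 0 saves 45 points but forfeits the deviator's share of the drop in the group account: 0.42 × 45 = 18.90.
So the deviation gain is 45 − 18.90 = 26.10, and the fine must be at least 26.10 points to wipe it out.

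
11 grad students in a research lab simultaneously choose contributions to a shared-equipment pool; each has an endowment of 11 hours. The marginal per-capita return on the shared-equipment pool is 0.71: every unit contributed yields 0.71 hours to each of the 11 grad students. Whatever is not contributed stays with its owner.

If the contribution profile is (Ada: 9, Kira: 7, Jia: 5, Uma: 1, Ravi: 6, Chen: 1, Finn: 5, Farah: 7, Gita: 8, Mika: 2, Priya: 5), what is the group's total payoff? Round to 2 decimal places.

Total contributed: 9 + 7 + 5 + 1 + 6 + 1 + 5 + 7 + 8 + 2 + 5 = 56; total kept: 11 × 11 − 56 = 65.
The shared-equipment pool pays out 0.71 × 11 × 56 = 437.36 in aggregate.
Group total = 65 + 437.36 = 502.36.

502.36 hours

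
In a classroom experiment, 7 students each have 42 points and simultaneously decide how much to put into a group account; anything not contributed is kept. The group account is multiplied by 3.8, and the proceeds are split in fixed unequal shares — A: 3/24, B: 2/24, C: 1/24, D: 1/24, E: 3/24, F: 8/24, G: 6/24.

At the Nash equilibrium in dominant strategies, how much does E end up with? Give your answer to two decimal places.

Each unit j contributes comes back to j as 3.8 × (j's share), so j prefers to contribute only if that share exceeds 1/3.8 = 0.2632; otherwise keeping the unit dominates.
F alone (share 8/24) is above the threshold, contributing 42; the remaining 6 contribute 0. Total contributed: 42.
E keeps 42 and receives 3.8 × 42 × 3/24 = 19.95 from the group account, for a payoff of 61.95.

61.95 points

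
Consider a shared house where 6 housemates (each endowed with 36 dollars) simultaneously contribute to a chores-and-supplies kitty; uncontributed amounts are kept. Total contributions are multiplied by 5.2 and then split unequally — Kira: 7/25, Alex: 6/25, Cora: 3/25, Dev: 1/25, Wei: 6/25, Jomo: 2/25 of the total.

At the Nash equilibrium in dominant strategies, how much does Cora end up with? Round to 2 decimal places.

For player j, contributing a unit is worthwhile iff 5.2 × (j's share) ≥ 1, i.e. iff j's share is at least 0.1923.
Kira, Alex and Wei are above the threshold, contributing 36 each; the remaining 3 contribute 0. Total contributed: 108.
Cora keeps 36 and receives 5.2 × 108 × 3/25 = 67.39 from the chores-and-supplies kitty, for a payoff of 103.39.

103.39 dollars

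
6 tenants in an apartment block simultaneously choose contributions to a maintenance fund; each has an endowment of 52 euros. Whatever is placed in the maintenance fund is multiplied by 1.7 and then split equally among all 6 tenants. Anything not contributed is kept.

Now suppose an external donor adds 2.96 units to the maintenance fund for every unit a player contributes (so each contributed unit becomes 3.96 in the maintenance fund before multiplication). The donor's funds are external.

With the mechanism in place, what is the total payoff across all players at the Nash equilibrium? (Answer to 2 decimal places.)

Under the mechanism each unit contributed yields 1.7 × 3.96 / 6 = 1.1220 back to its contributor per unit of net cost, which exceeds 1, making full contribution the dominant choice for everyone.
At the Nash equilibrium everyone contributes 52. Group total payoff = 1.7 × 3.96 × 312 = 2100.38.

2100.38 euros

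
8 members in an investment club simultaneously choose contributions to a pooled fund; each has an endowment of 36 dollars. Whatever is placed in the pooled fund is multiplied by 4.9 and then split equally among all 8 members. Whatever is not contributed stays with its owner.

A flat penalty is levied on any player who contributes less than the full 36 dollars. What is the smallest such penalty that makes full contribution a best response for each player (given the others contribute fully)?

13.95 dollars

Given the others contribute fully, the best deviation is to contribute 0 (any partial contribution still incurs the fine and gives up units whose private return 0.6125 is below 1).
Deviating from 36 to 0 saves 36 dollars but forfeits the deviator's share of the drop in the pooled fund: 4.9/8 × 36 = 22.05.
So the deviation gain is 36 − 22.05 = 13.95, and the fine must be at least 13.95 dollars to wipe it out.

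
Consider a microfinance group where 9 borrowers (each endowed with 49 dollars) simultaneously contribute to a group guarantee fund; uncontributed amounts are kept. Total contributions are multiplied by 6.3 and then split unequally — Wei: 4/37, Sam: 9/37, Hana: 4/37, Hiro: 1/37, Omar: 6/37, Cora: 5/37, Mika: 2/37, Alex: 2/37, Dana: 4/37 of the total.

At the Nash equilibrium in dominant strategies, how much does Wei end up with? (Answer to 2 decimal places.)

115.75 dollars

For player j, contributing a unit is worthwhile iff 6.3 × (j's share) ≥ 1, i.e. iff j's share is at least 0.1587.
Sam and Omar clear that bar, contributing 49 each; the remaining 7 contribute 0. Total contributed: 98.
Wei keeps 49 and receives 6.3 × 98 × 4/37 = 66.75 from the group guarantee fund, for a payoff of 115.75.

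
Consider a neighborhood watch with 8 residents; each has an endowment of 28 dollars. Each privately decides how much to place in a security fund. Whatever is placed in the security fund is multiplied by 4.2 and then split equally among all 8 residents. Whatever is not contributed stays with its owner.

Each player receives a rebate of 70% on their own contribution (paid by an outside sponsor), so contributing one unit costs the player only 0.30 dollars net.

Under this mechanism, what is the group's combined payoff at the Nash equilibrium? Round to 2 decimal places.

1097.60 dollars

With the mechanism, a contributed unit returns (4.2/8) / 0.30 = 1.7500 per unit of net cost to the contributor — now above 1 — so contributing fully is weakly dominant for every player.
At the Nash equilibrium everyone contributes 28. Group total payoff = 8 × (28 × 0.70 + 4.2 × 28) = 1097.60.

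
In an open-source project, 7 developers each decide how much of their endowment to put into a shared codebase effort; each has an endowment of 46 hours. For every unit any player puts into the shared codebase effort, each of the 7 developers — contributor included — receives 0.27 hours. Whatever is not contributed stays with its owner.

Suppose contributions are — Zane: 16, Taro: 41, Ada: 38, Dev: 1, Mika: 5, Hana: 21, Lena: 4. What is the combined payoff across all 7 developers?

434.14 hours

Total contributed: 16 + 41 + 38 + 1 + 5 + 21 + 4 = 126; total kept: 7 × 46 − 126 = 196.
The shared codebase effort pays out 0.27 × 7 × 126 = 238.14 in aggregate.
Group total = 196 + 238.14 = 434.14.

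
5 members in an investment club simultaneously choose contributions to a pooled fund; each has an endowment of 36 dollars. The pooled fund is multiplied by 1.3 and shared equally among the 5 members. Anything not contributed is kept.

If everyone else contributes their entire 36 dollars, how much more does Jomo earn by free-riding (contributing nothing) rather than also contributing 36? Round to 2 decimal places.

Switching from a contribution of 36 to 0 lets Jomo keep an extra 36 dollars, but lowers the pooled fund by 36, which costs Jomo their own share of that drop: 1.3/5 × 36 = 9.36.
Net gain = 36 − 9.36 = 26.64. The private return per contributed unit (0.2600) is below 1, so free-riding is indeed the best response regardless of what the others do.

26.64 dollars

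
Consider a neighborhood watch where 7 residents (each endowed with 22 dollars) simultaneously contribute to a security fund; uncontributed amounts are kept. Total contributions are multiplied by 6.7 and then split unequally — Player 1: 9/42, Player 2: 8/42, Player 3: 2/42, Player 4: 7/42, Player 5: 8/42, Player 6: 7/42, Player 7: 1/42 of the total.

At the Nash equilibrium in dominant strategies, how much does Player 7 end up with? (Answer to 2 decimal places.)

Each unit j contributes comes back to j as 6.7 × (j's share), so j prefers to contribute only if that share exceeds 1/6.7 = 0.1493; otherwise keeping the unit dominates.
The shares above 0.1493 belong to Player 1, Player 2, Player 4, Player 5 and Player 6, contributing 22 each; the remaining 2 contribute 0. Total contributed: 110.
Player 7 keeps 22 and receives 6.7 × 110 × 1/42 = 17.55 from the security fund, for a payoff of 39.55.

39.55 dollars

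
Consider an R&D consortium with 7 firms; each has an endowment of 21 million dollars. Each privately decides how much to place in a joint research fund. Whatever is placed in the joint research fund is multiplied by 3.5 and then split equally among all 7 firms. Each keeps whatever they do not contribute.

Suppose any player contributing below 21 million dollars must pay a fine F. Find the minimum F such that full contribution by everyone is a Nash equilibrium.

10.50 million dollars

Given the others contribute fully, the best deviation is to contribute 0 (any partial contribution still incurs the fine and gives up units whose private return 0.5000 is below 1).
Deviating from 21 to 0 saves 21 million dollars but forfeits the deviator's share of the drop in the joint research fund: 3.5/7 × 21 = 10.50.
So the deviation gain is 21 − 10.50 = 10.50, and the fine must be at least 10.50 million dollars to wipe it out.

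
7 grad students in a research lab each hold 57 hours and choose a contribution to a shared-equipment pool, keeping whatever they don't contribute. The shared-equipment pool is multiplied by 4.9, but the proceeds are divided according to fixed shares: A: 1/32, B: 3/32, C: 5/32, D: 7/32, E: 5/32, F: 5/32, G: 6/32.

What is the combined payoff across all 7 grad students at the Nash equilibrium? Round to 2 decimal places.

Each unit j contributes comes back to j as 4.9 × (j's share), so j prefers to contribute only if that share exceeds 1/4.9 = 0.2041; otherwise keeping the unit dominates.
The only share above 0.2041 is D's 7/32, contributing 57; the remaining 6 contribute 0. Total contributed: 57.
The shared-equipment pool pays out 4.9 × 57 = 279.30 in total (split across the unequal shares, but the aggregate is all that matters for the group sum).
The 6 free-riders keep 57 each, adding 342. Group total = 342 + 279.30 = 621.30.

621.30 hours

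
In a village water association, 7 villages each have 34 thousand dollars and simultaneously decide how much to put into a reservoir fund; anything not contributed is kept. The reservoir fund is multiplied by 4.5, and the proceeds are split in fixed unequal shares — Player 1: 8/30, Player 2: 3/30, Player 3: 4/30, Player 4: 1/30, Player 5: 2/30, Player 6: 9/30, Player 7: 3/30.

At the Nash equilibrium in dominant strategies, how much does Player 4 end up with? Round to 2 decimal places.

Player j's private return per contributed unit is 4.5 × (j's share). Contributing is weakly dominant for j when that share is at least 1/4.5 = 0.2222, and contributing 0 is dominant otherwise.
Player 1 and Player 6 clear that bar, contributing 34 each; the remaining 5 contribute 0. Total contributed: 68.
Player 4 keeps 34 and receives 4.5 × 68 × 1/30 = 10.20 from the reservoir fund, for a payoff of 44.20.

44.20 thousand dollars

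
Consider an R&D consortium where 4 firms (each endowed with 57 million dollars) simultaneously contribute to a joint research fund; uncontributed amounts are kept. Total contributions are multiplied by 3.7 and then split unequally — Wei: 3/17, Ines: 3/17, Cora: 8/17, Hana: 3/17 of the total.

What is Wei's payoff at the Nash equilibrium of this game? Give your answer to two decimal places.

94.22 million dollars

A player with share s gets back 3.7·s per unit contributed, so full contribution is dominant for anyone with s > 1/3.7 = 0.2703 and zero contribution is dominant for anyone below.
Cora alone (share 8/17) is above the threshold, contributing 57; the remaining 3 contribute 0. Total contributed: 57.
Wei keeps 57 and receives 3.7 × 57 × 3/17 = 37.22 from the joint research fund, for a payoff of 94.22.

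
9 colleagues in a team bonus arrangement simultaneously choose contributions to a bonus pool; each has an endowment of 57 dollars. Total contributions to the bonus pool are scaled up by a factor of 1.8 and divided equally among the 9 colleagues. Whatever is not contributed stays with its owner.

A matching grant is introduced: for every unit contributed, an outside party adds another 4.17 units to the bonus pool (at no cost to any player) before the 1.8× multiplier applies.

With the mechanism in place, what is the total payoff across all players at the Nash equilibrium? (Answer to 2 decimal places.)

The effective private return per unit is now 1.8 × 5.17 / 9 = 1.0340 > 1, so every player's dominant strategy flips to full contribution.
So the Nash equilibrium is full contribution by all 9; the group earns 1.8 × 5.17 × 513 = 4773.98.

4773.98 dollars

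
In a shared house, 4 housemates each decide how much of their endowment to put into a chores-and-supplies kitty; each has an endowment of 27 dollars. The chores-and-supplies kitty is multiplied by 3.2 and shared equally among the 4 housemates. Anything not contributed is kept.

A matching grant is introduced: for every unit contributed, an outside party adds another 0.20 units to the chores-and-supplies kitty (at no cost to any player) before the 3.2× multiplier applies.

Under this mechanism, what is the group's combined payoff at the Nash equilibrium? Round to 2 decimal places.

Even with the mechanism, each unit contributed returns only 3.2 × 1.20 / 4 = 0.9600 per unit of net cost, so contributing nothing is still dominant.
Everyone keeps their endowment and the group total is 4 × 27 = 108.

108.00 dollars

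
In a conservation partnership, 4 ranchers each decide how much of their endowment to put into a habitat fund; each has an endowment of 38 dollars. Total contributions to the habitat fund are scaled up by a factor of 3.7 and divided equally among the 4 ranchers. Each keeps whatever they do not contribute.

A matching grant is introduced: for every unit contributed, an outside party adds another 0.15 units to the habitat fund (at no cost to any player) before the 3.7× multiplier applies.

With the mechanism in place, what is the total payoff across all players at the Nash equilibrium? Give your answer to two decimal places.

Under the mechanism each unit contributed yields 3.7 × 1.15 / 4 = 1.0638 back to its contributor per unit of net cost, which exceeds 1, making full contribution the dominant choice for everyone.
So the Nash equilibrium is full contribution by all 4; the group earns 3.7 × 1.15 × 152 = 646.76.

646.76 dollars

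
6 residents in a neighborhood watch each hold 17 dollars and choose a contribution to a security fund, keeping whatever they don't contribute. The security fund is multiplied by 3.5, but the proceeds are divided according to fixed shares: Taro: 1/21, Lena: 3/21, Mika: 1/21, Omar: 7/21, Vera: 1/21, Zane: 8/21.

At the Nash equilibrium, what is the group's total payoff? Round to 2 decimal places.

For player j, contributing a unit is worthwhile iff 3.5 × (j's share) ≥ 1, i.e. iff j's share is at least 0.2857.
Omar and Zane clear that bar, contributing 17 each; the remaining 4 contribute 0. Total contributed: 34.
The security fund pays out 3.5 × 34 = 119.00 in total (split across the unequal shares, but the aggregate is all that matters for the group sum).
The 4 free-riders keep 17 each, adding 68. Group total = 68 + 119.00 = 187.00.

187.00 dollars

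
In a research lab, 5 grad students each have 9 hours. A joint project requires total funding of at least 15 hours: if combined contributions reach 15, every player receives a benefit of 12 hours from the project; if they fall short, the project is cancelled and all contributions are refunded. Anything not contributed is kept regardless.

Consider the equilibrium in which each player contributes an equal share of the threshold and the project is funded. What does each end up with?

18 hours

Equal share of the threshold: 15/5 = 3.
At this profile no one gains by cutting their contribution: any cut drops the total below 15, the project is cancelled, contributions are refunded, and the deviator ends with 9, which is less than 9 − 3 + 12 = 18. Contributing more than 3 just wastes the excess. So contributing exactly 3 is a best response.
Each player's payoff: 9 − 3 + 12 = 18.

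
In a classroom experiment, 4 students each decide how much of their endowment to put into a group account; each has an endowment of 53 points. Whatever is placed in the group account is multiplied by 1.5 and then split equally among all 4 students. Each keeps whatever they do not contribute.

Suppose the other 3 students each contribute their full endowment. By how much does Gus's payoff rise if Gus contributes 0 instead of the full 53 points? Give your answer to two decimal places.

33.13 points

Switching from a contribution of 53 to 0 lets Gus keep an extra 53 points, but lowers the group account by 53, which costs Gus their own share of that drop: 1.5/4 × 53 = 19.87.
Net gain = 53 − 19.87 = 33.13. The private return per contributed unit (0.3750) is below 1, so free-riding is indeed the best response regardless of what the others do.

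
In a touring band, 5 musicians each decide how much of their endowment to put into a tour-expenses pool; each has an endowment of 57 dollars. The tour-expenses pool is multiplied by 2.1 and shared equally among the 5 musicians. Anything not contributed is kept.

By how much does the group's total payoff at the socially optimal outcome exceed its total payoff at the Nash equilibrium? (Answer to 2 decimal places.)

313.50 dollars

Each contributed unit returns 2.1/5 = 0.4200 to its contributor — below 1 — so contributing 0 is dominant for every player. At the Nash equilibrium everyone keeps their 57, and the group total is 5 × 57 = 285.
Each contributed unit returns 2.100 to the group as a whole (0.4200 to each of 5 players), which exceeds 1, so the social optimum is full contribution: group total = 2.100 × 285 = 598.50.
Efficiency loss = 598.50 − 285 = 313.50.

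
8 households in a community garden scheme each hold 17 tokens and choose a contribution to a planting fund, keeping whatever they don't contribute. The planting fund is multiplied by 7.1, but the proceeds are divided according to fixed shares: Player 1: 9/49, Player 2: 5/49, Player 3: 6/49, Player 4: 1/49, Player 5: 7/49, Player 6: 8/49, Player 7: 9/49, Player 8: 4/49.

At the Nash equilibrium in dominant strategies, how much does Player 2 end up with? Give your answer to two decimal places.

66.27 tokens

A player with share s gets back 7.1·s per unit contributed, so full contribution is dominant for anyone with s > 1/7.1 = 0.1408 and zero contribution is dominant for anyone below.
The shares above 0.1408 belong to Player 1, Player 5, Player 6 and Player 7, contributing 17 each; the remaining 4 contribute 0. Total contributed: 68.
Player 2 keeps 17 and receives 7.1 × 68 × 5/49 = 49.27 from the planting fund, for a payoff of 66.27.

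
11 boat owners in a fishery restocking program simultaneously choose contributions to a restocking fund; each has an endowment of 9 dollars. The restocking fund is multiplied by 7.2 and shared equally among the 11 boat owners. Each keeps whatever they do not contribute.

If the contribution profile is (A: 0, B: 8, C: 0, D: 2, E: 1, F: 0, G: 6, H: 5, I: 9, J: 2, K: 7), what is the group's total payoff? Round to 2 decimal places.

Total contributed: 0 + 8 + 0 + 2 + 1 + 0 + 6 + 5 + 9 + 2 + 7 = 40; total kept: 11 × 9 − 40 = 59.
The restocking fund pays out 7.2 × 40 = 288.00 in aggregate.
Group total = 59 + 288.00 = 347.00.

347.00 dollars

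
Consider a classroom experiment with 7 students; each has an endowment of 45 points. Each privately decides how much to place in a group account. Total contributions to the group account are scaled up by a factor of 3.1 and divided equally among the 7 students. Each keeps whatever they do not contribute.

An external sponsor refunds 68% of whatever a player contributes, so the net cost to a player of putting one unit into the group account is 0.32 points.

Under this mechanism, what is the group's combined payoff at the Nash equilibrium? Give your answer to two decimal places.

The effective private return per unit is now (3.1/7) / 0.32 = 1.3839 > 1, so every player's dominant strategy flips to full contribution.
So the Nash equilibrium is full contribution by all 7; the group earns 7 × (45 × 0.68 + 3.1 × 45) = 1190.70.

1190.70 points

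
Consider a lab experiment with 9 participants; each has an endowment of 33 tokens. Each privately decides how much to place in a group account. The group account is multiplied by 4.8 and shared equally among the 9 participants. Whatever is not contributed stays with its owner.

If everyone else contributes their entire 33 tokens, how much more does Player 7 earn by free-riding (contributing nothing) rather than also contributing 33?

Switching from a contribution of 33 to 0 lets Player 7 keep an extra 33 tokens, but lowers the group account by 33, which costs Player 7 their own share of that drop: 4.8/9 × 33 = 17.60.
Net gain = 33 − 17.60 = 15.40. The private return per contributed unit (0.5333) is below 1, so free-riding is indeed the best response regardless of what the others do.

15.40 tokens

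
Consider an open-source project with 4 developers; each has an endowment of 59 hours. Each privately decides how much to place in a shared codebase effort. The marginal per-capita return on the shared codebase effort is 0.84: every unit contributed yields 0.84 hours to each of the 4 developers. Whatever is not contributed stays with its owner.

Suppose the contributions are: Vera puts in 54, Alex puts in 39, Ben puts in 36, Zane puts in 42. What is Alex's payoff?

163.64 hours

Total contributed: 54 + 39 + 36 + 42 = 171.
Each receives 0.84 × 171 = 143.64 from the shared codebase effort.
Alex keeps 59 − 39 = 20, so Alex's payoff is 20 + 143.64 = 163.64.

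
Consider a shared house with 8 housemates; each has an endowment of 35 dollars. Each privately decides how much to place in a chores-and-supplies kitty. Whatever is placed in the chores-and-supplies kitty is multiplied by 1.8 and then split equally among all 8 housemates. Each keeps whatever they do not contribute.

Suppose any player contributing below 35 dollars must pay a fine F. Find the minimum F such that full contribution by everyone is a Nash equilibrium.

27.13 dollars

Given the others contribute fully, the best deviation is to contribute 0 (any partial contribution still incurs the fine and gives up units whose private return 0.2250 is below 1).
Deviating from 35 to 0 saves 35 dollars but forfeits the deviator's share of the drop in the chores-and-supplies kitty: 1.8/8 × 35 = 7.87.
So the deviation gain is 35 − 7.87 = 27.13, and the fine must be at least 27.13 dollars to wipe it out.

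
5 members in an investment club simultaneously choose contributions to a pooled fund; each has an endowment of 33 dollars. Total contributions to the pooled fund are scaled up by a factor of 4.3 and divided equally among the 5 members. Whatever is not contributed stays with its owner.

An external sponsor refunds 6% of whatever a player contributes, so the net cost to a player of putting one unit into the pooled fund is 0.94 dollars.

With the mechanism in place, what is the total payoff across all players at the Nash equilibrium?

Even with the mechanism, each unit contributed returns only (4.3/5) / 0.94 = 0.9149 per unit of net cost, so contributing nothing is still dominant.
At the Nash equilibrium no one contributes; group total payoff = 5 × 33 = 165.

165.00 dollars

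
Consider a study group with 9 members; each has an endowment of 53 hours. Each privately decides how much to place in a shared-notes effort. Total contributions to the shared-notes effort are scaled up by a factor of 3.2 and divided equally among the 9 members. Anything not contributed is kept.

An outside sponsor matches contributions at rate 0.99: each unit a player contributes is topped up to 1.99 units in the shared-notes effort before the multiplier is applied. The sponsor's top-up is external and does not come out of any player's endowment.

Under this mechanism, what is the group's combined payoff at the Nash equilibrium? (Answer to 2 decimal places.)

With the mechanism, a contributed unit returns 3.2 × 1.99 / 9 = 0.7076 per unit of net cost — still below 1 — so contributing 0 remains dominant for every player.
Everyone keeps their endowment and the group total is 9 × 53 = 477.

477.00 hours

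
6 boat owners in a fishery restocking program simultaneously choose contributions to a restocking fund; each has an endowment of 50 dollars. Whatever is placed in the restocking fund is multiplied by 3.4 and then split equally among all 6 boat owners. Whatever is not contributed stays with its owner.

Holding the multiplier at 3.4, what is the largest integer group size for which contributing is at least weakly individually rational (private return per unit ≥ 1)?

3

Private return per unit is 3.4/(group size), which is ≥ 1 whenever the group size is ≤ 3.4.
The largest such integer is 3.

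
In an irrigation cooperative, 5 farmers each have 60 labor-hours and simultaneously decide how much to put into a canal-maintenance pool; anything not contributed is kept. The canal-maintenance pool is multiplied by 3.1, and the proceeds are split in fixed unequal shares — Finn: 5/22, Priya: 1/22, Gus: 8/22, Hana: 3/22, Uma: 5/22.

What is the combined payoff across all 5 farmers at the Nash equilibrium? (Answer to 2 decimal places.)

426.00 labor-hours

For player j, contributing a unit is worthwhile iff 3.1 × (j's share) ≥ 1, i.e. iff j's share is at least 0.3226.
The only share above 0.3226 is Gus's 8/22, contributing 60; the remaining 4 contribute 0. Total contributed: 60.
The canal-maintenance pool pays out 3.1 × 60 = 186.00 in total (split across the unequal shares, but the aggregate is all that matters for the group sum).
The 4 free-riders keep 60 each, adding 240. Group total = 240 + 186.00 = 426.00.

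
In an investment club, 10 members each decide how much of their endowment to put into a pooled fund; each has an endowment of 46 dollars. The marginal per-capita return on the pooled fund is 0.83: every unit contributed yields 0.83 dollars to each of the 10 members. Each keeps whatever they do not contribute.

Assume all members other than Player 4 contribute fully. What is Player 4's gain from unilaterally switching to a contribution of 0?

Switching from a contribution of 46 to 0 lets Player 4 keep an extra 46 dollars, but lowers the pooled fund by 46, which costs Player 4 their own share of that drop: 0.83 × 46 = 38.18.
Net gain = 46 − 38.18 = 7.82. The private return per contributed unit (0.83) is below 1, so free-riding is indeed the best response regardless of what the others do.

7.82 dollars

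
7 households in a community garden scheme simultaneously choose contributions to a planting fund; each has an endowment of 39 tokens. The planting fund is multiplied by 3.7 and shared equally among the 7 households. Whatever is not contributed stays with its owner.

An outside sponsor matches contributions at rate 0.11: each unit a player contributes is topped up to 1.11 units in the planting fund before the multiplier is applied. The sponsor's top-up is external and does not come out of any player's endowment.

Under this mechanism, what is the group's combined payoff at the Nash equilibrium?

273.00 tokens

Even with the mechanism, each unit contributed returns only 3.7 × 1.11 / 7 = 0.5867 per unit of net cost, so contributing nothing is still dominant.
At the Nash equilibrium no one contributes; group total payoff = 7 × 39 = 273.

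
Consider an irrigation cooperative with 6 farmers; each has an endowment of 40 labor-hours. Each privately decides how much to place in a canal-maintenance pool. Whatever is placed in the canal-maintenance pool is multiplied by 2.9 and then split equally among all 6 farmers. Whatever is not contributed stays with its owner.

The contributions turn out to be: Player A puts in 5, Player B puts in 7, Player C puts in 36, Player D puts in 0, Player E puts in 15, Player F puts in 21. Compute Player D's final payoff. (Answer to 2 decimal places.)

Total contributed: 5 + 7 + 36 + 0 + 15 + 21 = 84.
Each receives 2.9 × 84 / 6 = 40.60 from the canal-maintenance pool.
Player D keeps 40 − 0 = 40, so Player D's payoff is 40 + 40.60 = 80.60.

80.60 labor-hours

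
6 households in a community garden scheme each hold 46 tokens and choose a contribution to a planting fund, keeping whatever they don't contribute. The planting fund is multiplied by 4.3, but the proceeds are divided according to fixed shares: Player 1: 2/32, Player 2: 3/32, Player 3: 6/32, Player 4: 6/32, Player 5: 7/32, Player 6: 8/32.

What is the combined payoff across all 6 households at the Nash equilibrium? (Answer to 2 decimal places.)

427.80 tokens

Each unit j contributes comes back to j as 4.3 × (j's share), so j prefers to contribute only if that share exceeds 1/4.3 = 0.2326; otherwise keeping the unit dominates.
The only share above 0.2326 is Player 6's 8/32, contributing 46; the remaining 5 contribute 0. Total contributed: 46.
The planting fund pays out 4.3 × 46 = 197.80 in total (split across the unequal shares, but the aggregate is all that matters for the group sum).
The 5 free-riders keep 46 each, adding 230. Group total = 230 + 197.80 = 427.80.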